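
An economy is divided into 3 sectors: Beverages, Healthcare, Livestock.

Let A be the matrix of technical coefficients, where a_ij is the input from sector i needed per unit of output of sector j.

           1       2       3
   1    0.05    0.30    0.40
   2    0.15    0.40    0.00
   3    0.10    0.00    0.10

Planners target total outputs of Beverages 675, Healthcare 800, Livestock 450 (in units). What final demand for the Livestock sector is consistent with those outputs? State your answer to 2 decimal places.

I − A =
  [   0.95    -0.30    -0.40]
  [  -0.15     0.60     0.00]
  [  -0.10     0.00     0.90]
d = (I − A) x:
  d_1 = (+0.95)·675 + (-0.30)·800 + (-0.40)·450 = 221.25
  d_2 = (-0.15)·675 + (+0.60)·800 + (+0.00)·450 = 378.75
  d_3 = (-0.10)·675 + (+0.00)·800 + (+0.90)·450 = 337.50

d_3 = 337.50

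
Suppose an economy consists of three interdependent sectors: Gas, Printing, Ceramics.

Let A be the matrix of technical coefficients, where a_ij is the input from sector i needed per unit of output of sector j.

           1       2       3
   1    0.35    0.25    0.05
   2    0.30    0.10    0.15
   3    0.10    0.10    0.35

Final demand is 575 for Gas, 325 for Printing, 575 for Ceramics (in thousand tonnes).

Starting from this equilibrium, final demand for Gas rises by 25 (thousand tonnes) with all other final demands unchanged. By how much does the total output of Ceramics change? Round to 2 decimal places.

I − A =
  [   0.65    -0.25    -0.05]
  [  -0.30     0.90    -0.15]
  [  -0.10    -0.10     0.65]
Cofactors of I−A, C_ij = (−1)^(i+j)·(minor ij) (rows/columns in the sector order above):
  C_11 = (0.90)(0.65) − (-0.15)(-0.10) = 0.5700
  C_12 = −[(-0.30)(0.65) − (-0.15)(-0.10)] = 0.2100
  C_13 = (-0.30)(-0.10) − (0.90)(-0.10) = 0.1200
  C_21 = −[(-0.25)(0.65) − (-0.05)(-0.10)] = 0.1675
  C_22 = (0.65)(0.65) − (-0.05)(-0.10) = 0.4175
  C_23 = −[(0.65)(-0.10) − (-0.25)(-0.10)] = 0.0900
  C_31 = (-0.25)(-0.15) − (-0.05)(0.90) = 0.0825
  C_32 = −[(0.65)(-0.15) − (-0.05)(-0.30)] = 0.1125
  C_33 = (0.65)(0.90) − (-0.25)(-0.30) = 0.5100
det(I−A) = Σ_j (I−A)_1j·C_1j = (0.65)(0.5700) + (-0.25)(0.2100) + (-0.05)(0.1200) = 0.3120
adj(I−A) = Cᵀ =
  [ 0.5700   0.1675   0.0825]
  [ 0.2100   0.4175   0.1125]
  [ 0.1200   0.0900   0.5100]
(I − A)⁻¹ = adj(I−A) / det(I−A) ≈
  [   1.8269     0.5369     0.2644]
  [   0.6731     1.3381     0.3606]
  [   0.3846     0.2885     1.6346]
Δx = (I − A)⁻¹ Δd with Δd having +25 in the Gas component and 0 elsewhere.
So Δx_3 = L_31 · (+25), where L_31 = adj(I−A)_31 / det(I−A) = 0.1200 / 0.3120.
Δx_3 = 0.1200 × (+25) / 0.3120 = 3.00 / 0.3120 ≈ 9.62.

Δx_3 = 9.62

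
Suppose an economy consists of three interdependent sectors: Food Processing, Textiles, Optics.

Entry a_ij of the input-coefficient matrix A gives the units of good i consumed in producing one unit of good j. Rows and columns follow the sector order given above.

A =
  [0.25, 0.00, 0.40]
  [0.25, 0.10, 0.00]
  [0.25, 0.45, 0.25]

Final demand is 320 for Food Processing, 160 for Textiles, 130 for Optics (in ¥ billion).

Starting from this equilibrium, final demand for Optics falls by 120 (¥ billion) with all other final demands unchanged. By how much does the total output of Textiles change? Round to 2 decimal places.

I − A =
  [   0.75     0.00    -0.40]
  [  -0.25     0.90     0.00]
  [  -0.25    -0.45     0.75]
Cofactors of I−A, C_ij = (−1)^(i+j)·(minor ij) (rows/columns in the sector order above):
  C_11 = (0.90)(0.75) − (0.00)(-0.45) = 0.6750
  C_12 = −[(-0.25)(0.75) − (0.00)(-0.25)] = 0.1875
  C_13 = (-0.25)(-0.45) − (0.90)(-0.25) = 0.3375
  C_21 = −[(0.00)(0.75) − (-0.40)(-0.45)] = 0.1800
  C_22 = (0.75)(0.75) − (-0.40)(-0.25) = 0.4625
  C_23 = −[(0.75)(-0.45) − (0.00)(-0.25)] = 0.3375
  C_31 = (0.00)(0.00) − (-0.40)(0.90) = 0.3600
  C_32 = −[(0.75)(0.00) − (-0.40)(-0.25)] = 0.1000
  C_33 = (0.75)(0.90) − (0.00)(-0.25) = 0.6750
det(I−A) = Σ_j (I−A)_1j·C_1j = (0.75)(0.6750) + (0.00)(0.1875) + (-0.40)(0.3375) = 0.37125
adj(I−A) = Cᵀ =
  [ 0.6750   0.1800   0.3600]
  [ 0.1875   0.4625   0.1000]
  [ 0.3375   0.3375   0.6750]
(I − A)⁻¹ = adj(I−A) / det(I−A) ≈
  [   1.8182     0.4848     0.9697]
  [   0.5051     1.2458     0.2694]
  [   0.9091     0.9091     1.8182]
Δx = (I − A)⁻¹ Δd with Δd having -120 in the Optics component and 0 elsewhere.
So Δx_2 = L_23 · (-120), where L_23 = adj(I−A)_23 / det(I−A) = 0.1000 / 0.37125.
Δx_2 = 0.1000 × (-120) / 0.37125 = -12.00 / 0.37125 ≈ -32.32.

Δx_2 = -32.32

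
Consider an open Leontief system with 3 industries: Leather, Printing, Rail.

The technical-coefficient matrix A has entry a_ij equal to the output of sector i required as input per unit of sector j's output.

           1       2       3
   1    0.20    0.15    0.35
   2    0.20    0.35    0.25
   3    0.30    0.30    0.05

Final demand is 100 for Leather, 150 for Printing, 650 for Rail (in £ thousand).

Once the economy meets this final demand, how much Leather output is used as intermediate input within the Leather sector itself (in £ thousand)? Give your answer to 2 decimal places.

I − A =
  [   0.80    -0.15    -0.35]
  [  -0.20     0.65    -0.25]
  [  -0.30    -0.30     0.95]
Cofactors of I−A, C_ij = (−1)^(i+j)·(minor ij) (rows/columns in the sector order above):
  C_11 = (0.65)(0.95) − (-0.25)(-0.30) = 0.5425
  C_12 = −[(-0.20)(0.95) − (-0.25)(-0.30)] = 0.2650
  C_13 = (-0.20)(-0.30) − (0.65)(-0.30) = 0.2550
  C_21 = −[(-0.15)(0.95) − (-0.35)(-0.30)] = 0.2475
  C_22 = (0.80)(0.95) − (-0.35)(-0.30) = 0.6550
  C_23 = −[(0.80)(-0.30) − (-0.15)(-0.30)] = 0.2850
  C_31 = (-0.15)(-0.25) − (-0.35)(0.65) = 0.2650
  C_32 = −[(0.80)(-0.25) − (-0.35)(-0.20)] = 0.2700
  C_33 = (0.80)(0.65) − (-0.15)(-0.20) = 0.4900
det(I−A) = Σ_j (I−A)_1j·C_1j = (0.80)(0.5425) + (-0.15)(0.2650) + (-0.35)(0.2550) = 0.3050
adj(I−A) = Cᵀ =
  [ 0.5425   0.2475   0.2650]
  [ 0.2650   0.6550   0.2700]
  [ 0.2550   0.2850   0.4900]
(I − A)⁻¹ = adj(I−A) / det(I−A) ≈
  [   1.7787     0.8115     0.8689]
  [   0.8689     2.1475     0.8852]
  [   0.8361     0.9344     1.6066]
First solve x = (I − A)⁻¹ d = adj(I−A)·d / det(I−A); in particular x_1 = (0.5425·100 + 0.2475·150 + 0.2650·650) / 0.3050 = 263.625 / 0.3050 ≈ 864.3443.
Intermediate flow from 1 to 1: z_11 = a_11 · x_1 = 0.20 × 263.625 / 0.3050 = 52.725 / 0.3050 ≈ 172.87.

z_11 = 172.87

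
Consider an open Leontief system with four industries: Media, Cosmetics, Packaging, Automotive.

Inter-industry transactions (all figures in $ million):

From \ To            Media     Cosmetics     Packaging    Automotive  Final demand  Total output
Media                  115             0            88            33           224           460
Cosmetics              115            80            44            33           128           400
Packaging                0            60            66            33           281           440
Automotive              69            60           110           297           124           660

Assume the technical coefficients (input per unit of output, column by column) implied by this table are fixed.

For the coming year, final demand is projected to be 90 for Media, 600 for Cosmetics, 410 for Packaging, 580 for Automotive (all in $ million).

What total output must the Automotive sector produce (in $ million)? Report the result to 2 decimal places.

x_A = 1835.76

Technical coefficients a_ij = z_ij / X_j:
  a_MM = 115/460 = 0.25, a_CM = 115/460 = 0.25, a_PM = 0/460 = 0.00, a_AM = 69/460 = 0.15
  a_MC = 0/400 = 0.00, a_CC = 80/400 = 0.20, a_PC = 60/400 = 0.15, a_AC = 60/400 = 0.15
  a_MP = 88/440 = 0.20, a_CP = 44/440 = 0.10, a_PP = 66/440 = 0.15, a_AP = 110/440 = 0.25
  a_MA = 33/660 = 0.05, a_CA = 33/660 = 0.05, a_PA = 33/660 = 0.05, a_AA = 297/660 = 0.45
I − A =
  [   0.75     0.00    -0.20    -0.05]
  [  -0.25     0.80    -0.10    -0.05]
  [   0.00    -0.15     0.85    -0.05]
  [  -0.15    -0.15    -0.25     0.55]
Compute the cofactors C_ij = (−1)^(i+j)·(3×3 minor ij) of I−A; the adjugate is their transpose:
adj(I−A) = Cᵀ =
  [ 0.346750   0.026250   0.097250   0.042750]
  [ 0.120875   0.333375   0.082000   0.048750]
  [ 0.029625   0.066375   0.316500   0.037500]
  [ 0.141000   0.128250   0.192750   0.491250]
det(I−A) = Σ_j (I−A)_1j·C_1j = (0.75)(0.346750) + (0.00)(0.120875) + (-0.20)(0.029625) + (-0.05)(0.141000) = 0.2470875
(I − A)⁻¹ = adj(I−A) / det(I−A) ≈
  [   1.4033     0.1062     0.3936     0.1730]
  [   0.4892     1.3492     0.3319     0.1973]
  [   0.1199     0.2686     1.2809     0.1518]
  [   0.5706     0.5190     0.7801     1.9882]
x = (I − A)⁻¹ d = adj(I−A)·d / det(I−A), with det(I−A) = 0.2470875:
  x_M = (0.346750·90 + 0.026250·600 + 0.097250·410 + 0.042750·580) / 0.2470875 = 111.625 / 0.2470875 ≈ 451.76
  x_C = (0.120875·90 + 0.333375·600 + 0.082000·410 + 0.048750·580) / 0.2470875 = 272.79875 / 0.2470875 ≈ 1104.06
  x_P = (0.029625·90 + 0.066375·600 + 0.316500·410 + 0.037500·580) / 0.2470875 = 194.00625 / 0.2470875 ≈ 785.17
  x_A = (0.141000·90 + 0.128250·600 + 0.192750·410 + 0.491250·580) / 0.2470875 = 453.5925 / 0.2470875 ≈ 1835.76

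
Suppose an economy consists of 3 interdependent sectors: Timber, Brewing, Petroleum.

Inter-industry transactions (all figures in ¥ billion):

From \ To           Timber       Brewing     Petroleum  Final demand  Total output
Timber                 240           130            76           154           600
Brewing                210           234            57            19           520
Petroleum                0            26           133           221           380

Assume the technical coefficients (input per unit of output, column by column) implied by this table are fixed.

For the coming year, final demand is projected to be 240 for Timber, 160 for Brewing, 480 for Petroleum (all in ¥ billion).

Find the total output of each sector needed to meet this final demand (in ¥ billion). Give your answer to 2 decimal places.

Technical coefficients a_ij = z_ij / X_j:
  a_TT = 240/600 = 0.40, a_BT = 210/600 = 0.35, a_PT = 0/600 = 0.00
  a_TB = 130/520 = 0.25, a_BB = 234/520 = 0.45, a_PB = 26/520 = 0.05
  a_TP = 76/380 = 0.20, a_BP = 57/380 = 0.15, a_PP = 133/380 = 0.35
I − A =
  [   0.60    -0.25    -0.20]
  [  -0.35     0.55    -0.15]
  [   0.00    -0.05     0.65]
Cofactors of I−A, C_ij = (−1)^(i+j)·(minor ij) (rows/columns in the sector order above):
  C_11 = (0.55)(0.65) − (-0.15)(-0.05) = 0.3500
  C_12 = −[(-0.35)(0.65) − (-0.15)(0.00)] = 0.2275
  C_13 = (-0.35)(-0.05) − (0.55)(0.00) = 0.0175
  C_21 = −[(-0.25)(0.65) − (-0.20)(-0.05)] = 0.1725
  C_22 = (0.60)(0.65) − (-0.20)(0.00) = 0.3900
  C_23 = −[(0.60)(-0.05) − (-0.25)(0.00)] = 0.0300
  C_31 = (-0.25)(-0.15) − (-0.20)(0.55) = 0.1475
  C_32 = −[(0.60)(-0.15) − (-0.20)(-0.35)] = 0.1600
  C_33 = (0.60)(0.55) − (-0.25)(-0.35) = 0.2425
det(I−A) = Σ_j (I−A)_1j·C_1j = (0.60)(0.3500) + (-0.25)(0.2275) + (-0.20)(0.0175) = 0.149625
adj(I−A) = Cᵀ =
  [ 0.3500   0.1725   0.1475]
  [ 0.2275   0.3900   0.1600]
  [ 0.0175   0.0300   0.2425]
(I − A)⁻¹ = adj(I−A) / det(I−A) ≈
  [   2.3392     1.1529     0.9858]
  [   1.5205     2.6065     1.0693]
  [   0.1170     0.2005     1.6207]
x = (I − A)⁻¹ d = adj(I−A)·d / det(I−A), with det(I−A) = 0.149625:
  x_T = (0.3500·240 + 0.1725·160 + 0.1475·480) / 0.149625 = 182.40 / 0.149625 ≈ 1219.05
  x_B = (0.2275·240 + 0.3900·160 + 0.1600·480) / 0.149625 = 193.80 / 0.149625 ≈ 1295.24
  x_P = (0.0175·240 + 0.0300·160 + 0.2425·480) / 0.149625 = 125.40 / 0.149625 ≈ 838.10

x_T = 1219.05, x_B = 1295.24, x_P = 838.10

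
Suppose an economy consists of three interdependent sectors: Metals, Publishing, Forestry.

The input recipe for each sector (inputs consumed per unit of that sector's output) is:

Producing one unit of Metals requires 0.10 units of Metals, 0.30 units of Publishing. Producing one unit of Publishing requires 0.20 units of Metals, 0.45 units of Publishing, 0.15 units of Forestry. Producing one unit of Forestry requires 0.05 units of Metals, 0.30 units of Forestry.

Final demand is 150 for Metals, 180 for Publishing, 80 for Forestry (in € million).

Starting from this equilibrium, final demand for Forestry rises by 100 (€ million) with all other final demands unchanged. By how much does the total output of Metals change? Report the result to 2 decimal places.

I − A =
  [   0.90    -0.20    -0.05]
  [  -0.30     0.55     0.00]
  [   0.00    -0.15     0.70]
Cofactors of I−A, C_ij = (−1)^(i+j)·(minor ij) (rows/columns in the sector order above):
  C_11 = (0.55)(0.70) − (0.00)(-0.15) = 0.3850
  C_12 = −[(-0.30)(0.70) − (0.00)(0.00)] = 0.2100
  C_13 = (-0.30)(-0.15) − (0.55)(0.00) = 0.0450
  C_21 = −[(-0.20)(0.70) − (-0.05)(-0.15)] = 0.1475
  C_22 = (0.90)(0.70) − (-0.05)(0.00) = 0.6300
  C_23 = −[(0.90)(-0.15) − (-0.20)(0.00)] = 0.1350
  C_31 = (-0.20)(0.00) − (-0.05)(0.55) = 0.0275
  C_32 = −[(0.90)(0.00) − (-0.05)(-0.30)] = 0.0150
  C_33 = (0.90)(0.55) − (-0.20)(-0.30) = 0.4350
det(I−A) = Σ_j (I−A)_1j·C_1j = (0.90)(0.3850) + (-0.20)(0.2100) + (-0.05)(0.0450) = 0.30225
adj(I−A) = Cᵀ =
  [ 0.3850   0.1475   0.0275]
  [ 0.2100   0.6300   0.0150]
  [ 0.0450   0.1350   0.4350]
(I − A)⁻¹ = adj(I−A) / det(I−A) ≈
  [   1.2738     0.4880     0.0910]
  [   0.6948     2.0844     0.0496]
  [   0.1489     0.4467     1.4392]
Δx = (I − A)⁻¹ Δd with Δd having +100 in the Forestry component and 0 elsewhere.
So Δx_M = L_MF · (+100), where L_MF = adj(I−A)_MF / det(I−A) = 0.0275 / 0.30225.
Δx_M = 0.0275 × (+100) / 0.30225 = 2.75 / 0.30225 ≈ 9.10.

Δx_M = 9.10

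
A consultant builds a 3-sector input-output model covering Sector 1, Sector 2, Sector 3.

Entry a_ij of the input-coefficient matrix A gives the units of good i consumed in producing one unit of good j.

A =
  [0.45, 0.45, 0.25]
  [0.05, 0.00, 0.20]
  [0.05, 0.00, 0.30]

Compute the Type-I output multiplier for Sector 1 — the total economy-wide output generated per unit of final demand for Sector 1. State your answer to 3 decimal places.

m_1 = 2.257

I − A =
  [   0.55    -0.45    -0.25]
  [  -0.05     1.00    -0.20]
  [  -0.05     0.00     0.70]
Cofactors of I−A, C_ij = (−1)^(i+j)·(minor ij) (rows/columns in the sector order above):
  C_11 = (1.00)(0.70) − (-0.20)(0.00) = 0.7000
  C_12 = −[(-0.05)(0.70) − (-0.20)(-0.05)] = 0.0450
  C_13 = (-0.05)(0.00) − (1.00)(-0.05) = 0.0500
  C_21 = −[(-0.45)(0.70) − (-0.25)(0.00)] = 0.3150
  C_22 = (0.55)(0.70) − (-0.25)(-0.05) = 0.3725
  C_23 = −[(0.55)(0.00) − (-0.45)(-0.05)] = 0.0225
  C_31 = (-0.45)(-0.20) − (-0.25)(1.00) = 0.3400
  C_32 = −[(0.55)(-0.20) − (-0.25)(-0.05)] = 0.1225
  C_33 = (0.55)(1.00) − (-0.45)(-0.05) = 0.5275
det(I−A) = Σ_j (I−A)_1j·C_1j = (0.55)(0.7000) + (-0.45)(0.0450) + (-0.25)(0.0500) = 0.35225
adj(I−A) = Cᵀ =
  [ 0.7000   0.3150   0.3400]
  [ 0.0450   0.3725   0.1225]
  [ 0.0500   0.0225   0.5275]
(I − A)⁻¹ = adj(I−A) / det(I−A) ≈
  [   1.9872     0.8943     0.9652]
  [   0.1278     1.0575     0.3478]
  [   0.1419     0.0639     1.4975]
The output multiplier for sector j is the column-j sum of the Leontief inverse (I − A)⁻¹ = adj(I−A) / det(I−A).
Column 1 of adj(I−A): (0.7000, 0.0450, 0.0500); det(I−A) = 0.35225.
m_1 = (0.7000 + 0.0450 + 0.0500) / 0.35225 = 0.795 / 0.35225 ≈ 2.257.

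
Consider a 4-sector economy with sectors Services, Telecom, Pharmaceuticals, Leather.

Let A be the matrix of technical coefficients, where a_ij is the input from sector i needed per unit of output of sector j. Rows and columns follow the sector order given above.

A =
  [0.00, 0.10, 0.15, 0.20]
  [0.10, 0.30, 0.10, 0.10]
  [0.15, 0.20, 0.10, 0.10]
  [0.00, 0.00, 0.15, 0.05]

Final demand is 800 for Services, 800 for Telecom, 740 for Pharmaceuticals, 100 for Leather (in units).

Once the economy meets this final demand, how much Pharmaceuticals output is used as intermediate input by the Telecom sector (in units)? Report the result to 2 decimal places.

z_PT = 313.59

I − A =
  [   1.00    -0.10    -0.15    -0.20]
  [  -0.10     0.70    -0.10    -0.10]
  [  -0.15    -0.20     0.90    -0.10]
  [   0.00     0.00    -0.15     0.95]
Compute the cofactors C_ij = (−1)^(i+j)·(3×3 minor ij) of I−A; the adjugate is their transpose:
adj(I−A) = Cᵀ =
  [ 0.566000   0.118500   0.131750   0.145500]
  [ 0.100500   0.814125   0.127250   0.120250]
  [ 0.118750   0.204250   0.655500   0.115500]
  [ 0.018750   0.032250   0.103500   0.580750]
det(I−A) = Σ_j (I−A)_1j·C_1j = (1.00)(0.566000) + (-0.10)(0.100500) + (-0.15)(0.118750) + (-0.20)(0.018750) = 0.5343875
(I − A)⁻¹ = adj(I−A) / det(I−A) ≈
  [   1.0592     0.2217     0.2465     0.2723]
  [   0.1881     1.5235     0.2381     0.2250]
  [   0.2222     0.3822     1.2266     0.2161]
  [   0.0351     0.0603     0.1937     1.0868]
First solve x = (I − A)⁻¹ d = adj(I−A)·d / det(I−A); in particular x_T = (0.100500·800 + 0.814125·800 + 0.127250·740 + 0.120250·100) / 0.5343875 = 837.89 / 0.5343875 ≈ 1567.9446.
Intermediate flow from P to T: z_PT = a_PT · x_T = 0.20 × 837.89 / 0.5343875 = 167.578 / 0.5343875 ≈ 313.59.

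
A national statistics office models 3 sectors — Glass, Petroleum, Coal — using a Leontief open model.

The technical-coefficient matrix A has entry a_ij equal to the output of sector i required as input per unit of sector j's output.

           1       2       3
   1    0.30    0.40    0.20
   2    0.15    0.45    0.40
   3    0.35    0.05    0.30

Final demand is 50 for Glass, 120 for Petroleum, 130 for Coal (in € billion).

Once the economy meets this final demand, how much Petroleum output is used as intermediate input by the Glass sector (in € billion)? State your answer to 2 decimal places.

I − A =
  [   0.70    -0.40    -0.20]
  [  -0.15     0.55    -0.40]
  [  -0.35    -0.05     0.70]
Cofactors of I−A, C_ij = (−1)^(i+j)·(minor ij) (rows/columns in the sector order above):
  C_11 = (0.55)(0.70) − (-0.40)(-0.05) = 0.3650
  C_12 = −[(-0.15)(0.70) − (-0.40)(-0.35)] = 0.2450
  C_13 = (-0.15)(-0.05) − (0.55)(-0.35) = 0.2000
  C_21 = −[(-0.40)(0.70) − (-0.20)(-0.05)] = 0.2900
  C_22 = (0.70)(0.70) − (-0.20)(-0.35) = 0.4200
  C_23 = −[(0.70)(-0.05) − (-0.40)(-0.35)] = 0.1750
  C_31 = (-0.40)(-0.40) − (-0.20)(0.55) = 0.2700
  C_32 = −[(0.70)(-0.40) − (-0.20)(-0.15)] = 0.3100
  C_33 = (0.70)(0.55) − (-0.40)(-0.15) = 0.3250
det(I−A) = Σ_j (I−A)_1j·C_1j = (0.70)(0.3650) + (-0.40)(0.2450) + (-0.20)(0.2000) = 0.1175
adj(I−A) = Cᵀ =
  [ 0.3650   0.2900   0.2700]
  [ 0.2450   0.4200   0.3100]
  [ 0.2000   0.1750   0.3250]
(I − A)⁻¹ = adj(I−A) / det(I−A) ≈
  [   3.1064     2.4681     2.2979]
  [   2.0851     3.5745     2.6383]
  [   1.7021     1.4894     2.7660]
First solve x = (I − A)⁻¹ d = adj(I−A)·d / det(I−A); in particular x_1 = (0.3650·50 + 0.2900·120 + 0.2700·130) / 0.1175 = 88.15 / 0.1175 ≈ 750.2128.
Intermediate flow from 2 to 1: z_21 = a_21 · x_1 = 0.15 × 88.15 / 0.1175 = 13.2225 / 0.1175 ≈ 112.53.

z_21 = 112.53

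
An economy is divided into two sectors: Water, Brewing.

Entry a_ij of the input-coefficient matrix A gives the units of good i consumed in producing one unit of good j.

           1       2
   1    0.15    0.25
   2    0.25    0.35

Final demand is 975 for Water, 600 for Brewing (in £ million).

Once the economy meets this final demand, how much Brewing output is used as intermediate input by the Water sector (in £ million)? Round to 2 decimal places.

I − A =
  [   0.85    -0.25]
  [  -0.25     0.65]
det(I−A) = (0.85)(0.65) − (-0.25)(-0.25) = 0.4900
adj(I−A) = [[0.65, 0.25], [0.25, 0.85]]
(I − A)⁻¹ = adj(I−A) / det(I−A) ≈
  [   1.3265     0.5102]
  [   0.5102     1.7347]
First solve x = (I − A)⁻¹ d = adj(I−A)·d / det(I−A); in particular x_1 = (0.65·975 + 0.25·600) / 0.4900 = 783.75 / 0.4900 ≈ 1599.4898.
Intermediate flow from 2 to 1: z_21 = a_21 · x_1 = 0.25 × 783.75 / 0.4900 = 195.9375 / 0.4900 ≈ 399.87.

z_21 = 399.87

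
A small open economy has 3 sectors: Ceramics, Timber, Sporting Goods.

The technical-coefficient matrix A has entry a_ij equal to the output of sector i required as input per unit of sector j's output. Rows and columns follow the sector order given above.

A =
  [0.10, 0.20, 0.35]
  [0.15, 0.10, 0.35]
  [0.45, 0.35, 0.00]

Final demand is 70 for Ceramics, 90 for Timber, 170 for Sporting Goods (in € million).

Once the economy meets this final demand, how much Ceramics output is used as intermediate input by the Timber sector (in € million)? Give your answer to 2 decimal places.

I − A =
  [   0.90    -0.20    -0.35]
  [  -0.15     0.90    -0.35]
  [  -0.45    -0.35     1.00]
Cofactors of I−A, C_ij = (−1)^(i+j)·(minor ij) (rows/columns in the sector order above):
  C_11 = (0.90)(1.00) − (-0.35)(-0.35) = 0.7775
  C_12 = −[(-0.15)(1.00) − (-0.35)(-0.45)] = 0.3075
  C_13 = (-0.15)(-0.35) − (0.90)(-0.45) = 0.4575
  C_21 = −[(-0.20)(1.00) − (-0.35)(-0.35)] = 0.3225
  C_22 = (0.90)(1.00) − (-0.35)(-0.45) = 0.7425
  C_23 = −[(0.90)(-0.35) − (-0.20)(-0.45)] = 0.4050
  C_31 = (-0.20)(-0.35) − (-0.35)(0.90) = 0.3850
  C_32 = −[(0.90)(-0.35) − (-0.35)(-0.15)] = 0.3675
  C_33 = (0.90)(0.90) − (-0.20)(-0.15) = 0.7800
det(I−A) = Σ_j (I−A)_1j·C_1j = (0.90)(0.7775) + (-0.20)(0.3075) + (-0.35)(0.4575) = 0.478125
adj(I−A) = Cᵀ =
  [ 0.7775   0.3225   0.3850]
  [ 0.3075   0.7425   0.3675]
  [ 0.4575   0.4050   0.7800]
(I − A)⁻¹ = adj(I−A) / det(I−A) ≈
  [   1.6261     0.6745     0.8052]
  [   0.6431     1.5529     0.7686]
  [   0.9569     0.8471     1.6314]
First solve x = (I − A)⁻¹ d = adj(I−A)·d / det(I−A); in particular x_T = (0.3075·70 + 0.7425·90 + 0.3675·170) / 0.478125 = 150.825 / 0.478125 ≈ 315.4510.
Intermediate flow from C to T: z_CT = a_CT · x_T = 0.20 × 150.825 / 0.478125 = 30.165 / 0.478125 ≈ 63.09.

z_CT = 63.09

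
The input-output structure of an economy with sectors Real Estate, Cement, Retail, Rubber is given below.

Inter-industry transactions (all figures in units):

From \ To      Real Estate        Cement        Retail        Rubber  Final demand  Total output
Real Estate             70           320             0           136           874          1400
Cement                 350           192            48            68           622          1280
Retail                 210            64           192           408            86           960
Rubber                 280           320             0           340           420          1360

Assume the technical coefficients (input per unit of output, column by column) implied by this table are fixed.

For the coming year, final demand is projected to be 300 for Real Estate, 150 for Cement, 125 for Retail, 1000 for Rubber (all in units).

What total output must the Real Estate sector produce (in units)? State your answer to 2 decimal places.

Technical coefficients a_ij = z_ij / X_j:
  a_11 = 70/1400 = 0.05, a_21 = 350/1400 = 0.25, a_31 = 210/1400 = 0.15, a_41 = 280/1400 = 0.20
  a_12 = 320/1280 = 0.25, a_22 = 192/1280 = 0.15, a_32 = 64/1280 = 0.05, a_42 = 320/1280 = 0.25
  a_13 = 0/960 = 0.00, a_23 = 48/960 = 0.05, a_33 = 192/960 = 0.20, a_43 = 0/960 = 0.00
  a_14 = 136/1360 = 0.10, a_24 = 68/1360 = 0.05, a_34 = 408/1360 = 0.30, a_44 = 340/1360 = 0.25
I − A =
  [   0.95    -0.25     0.00    -0.10]
  [  -0.25     0.85    -0.05    -0.05]
  [  -0.15    -0.05     0.80    -0.30]
  [  -0.20    -0.25     0.00     0.75]
Compute the cofactors C_ij = (−1)^(i+j)·(3×3 minor ij) of I−A; the adjugate is their transpose:
adj(I−A) = Cᵀ =
  [ 0.494375   0.170000   0.010625   0.081500]
  [ 0.166625   0.554000   0.034625   0.073000]
  [ 0.173375   0.152750   0.521125   0.241750]
  [ 0.187375   0.230000   0.014375   0.591750]
det(I−A) = Σ_j (I−A)_1j·C_1j = (0.95)(0.494375) + (-0.25)(0.166625) + (0.00)(0.173375) + (-0.10)(0.187375) = 0.4092625
(I − A)⁻¹ = adj(I−A) / det(I−A) ≈
  [   1.2080     0.4154     0.0260     0.1991]
  [   0.4071     1.3537     0.0846     0.1784]
  [   0.4236     0.3732     1.2733     0.5907]
  [   0.4578     0.5620     0.0351     1.4459]
x = (I − A)⁻¹ d = adj(I−A)·d / det(I−A), with det(I−A) = 0.4092625:
  x_1 = (0.494375·300 + 0.170000·150 + 0.010625·125 + 0.081500·1000) / 0.4092625 = 256.640625 / 0.4092625 ≈ 627.08
  x_2 = (0.166625·300 + 0.554000·150 + 0.034625·125 + 0.073000·1000) / 0.4092625 = 210.415625 / 0.4092625 ≈ 514.13
  x_3 = (0.173375·300 + 0.152750·150 + 0.521125·125 + 0.241750·1000) / 0.4092625 = 381.815625 / 0.4092625 ≈ 932.94
  x_4 = (0.187375·300 + 0.230000·150 + 0.014375·125 + 0.591750·1000) / 0.4092625 = 684.259375 / 0.4092625 ≈ 1671.93

x_1 = 627.08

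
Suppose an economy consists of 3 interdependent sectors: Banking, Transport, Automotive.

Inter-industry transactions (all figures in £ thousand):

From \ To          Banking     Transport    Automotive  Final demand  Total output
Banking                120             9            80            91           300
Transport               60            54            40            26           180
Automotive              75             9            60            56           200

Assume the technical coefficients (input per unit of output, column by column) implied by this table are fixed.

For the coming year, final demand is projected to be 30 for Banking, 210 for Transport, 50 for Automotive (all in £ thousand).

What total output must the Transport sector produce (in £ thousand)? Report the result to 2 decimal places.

Technical coefficients a_ij = z_ij / X_j:
  a_BB = 120/300 = 0.40, a_TB = 60/300 = 0.20, a_AB = 75/300 = 0.25
  a_BT = 9/180 = 0.05, a_TT = 54/180 = 0.30, a_AT = 9/180 = 0.05
  a_BA = 80/200 = 0.40, a_TA = 40/200 = 0.20, a_AA = 60/200 = 0.30
I − A =
  [   0.60    -0.05    -0.40]
  [  -0.20     0.70    -0.20]
  [  -0.25    -0.05     0.70]
Cofactors of I−A, C_ij = (−1)^(i+j)·(minor ij) (rows/columns in the sector order above):
  C_11 = (0.70)(0.70) − (-0.20)(-0.05) = 0.4800
  C_12 = −[(-0.20)(0.70) − (-0.20)(-0.25)] = 0.1900
  C_13 = (-0.20)(-0.05) − (0.70)(-0.25) = 0.1850
  C_21 = −[(-0.05)(0.70) − (-0.40)(-0.05)] = 0.0550
  C_22 = (0.60)(0.70) − (-0.40)(-0.25) = 0.3200
  C_23 = −[(0.60)(-0.05) − (-0.05)(-0.25)] = 0.0425
  C_31 = (-0.05)(-0.20) − (-0.40)(0.70) = 0.2900
  C_32 = −[(0.60)(-0.20) − (-0.40)(-0.20)] = 0.2000
  C_33 = (0.60)(0.70) − (-0.05)(-0.20) = 0.4100
det(I−A) = Σ_j (I−A)_1j·C_1j = (0.60)(0.4800) + (-0.05)(0.1900) + (-0.40)(0.1850) = 0.2045
adj(I−A) = Cᵀ =
  [ 0.4800   0.0550   0.2900]
  [ 0.1900   0.3200   0.2000]
  [ 0.1850   0.0425   0.4100]
(I − A)⁻¹ = adj(I−A) / det(I−A) ≈
  [   2.3472     0.2689     1.4181]
  [   0.9291     1.5648     0.9780]
  [   0.9046     0.2078     2.0049]
x = (I − A)⁻¹ d = adj(I−A)·d / det(I−A), with det(I−A) = 0.2045:
  x_B = (0.4800·30 + 0.0550·210 + 0.2900·50) / 0.2045 = 40.45 / 0.2045 ≈ 197.80
  x_T = (0.1900·30 + 0.3200·210 + 0.2000·50) / 0.2045 = 82.90 / 0.2045 ≈ 405.38
  x_A = (0.1850·30 + 0.0425·210 + 0.4100·50) / 0.2045 = 34.975 / 0.2045 ≈ 171.03

x_T = 405.38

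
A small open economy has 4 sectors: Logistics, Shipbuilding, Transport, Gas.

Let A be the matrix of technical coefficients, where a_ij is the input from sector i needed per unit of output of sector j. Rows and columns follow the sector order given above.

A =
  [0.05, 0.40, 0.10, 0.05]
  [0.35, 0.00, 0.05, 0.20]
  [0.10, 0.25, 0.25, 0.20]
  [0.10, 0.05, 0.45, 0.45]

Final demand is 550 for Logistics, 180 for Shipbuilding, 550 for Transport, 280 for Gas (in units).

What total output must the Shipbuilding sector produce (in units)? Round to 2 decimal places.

x_S = 1321.59

I − A =
  [   0.95    -0.40    -0.10    -0.05]
  [  -0.35     1.00    -0.05    -0.20]
  [  -0.10    -0.25     0.75    -0.20]
  [  -0.10    -0.05    -0.45     0.55]
Compute the cofactors C_ij = (−1)^(i+j)·(3×3 minor ij) of I−A; the adjugate is their transpose:
adj(I−A) = Cᵀ =
  [ 0.285125   0.151250   0.123625   0.125875]
  [ 0.140625   0.292875   0.140500   0.170375]
  [ 0.130625   0.169125   0.422125   0.226875]
  [ 0.171500   0.192500   0.380625   0.574875]
det(I−A) = Σ_j (I−A)_1j·C_1j = (0.95)(0.285125) + (-0.40)(0.140625) + (-0.10)(0.130625) + (-0.05)(0.171500) = 0.19298125
(I − A)⁻¹ = adj(I−A) / det(I−A) ≈
  [   1.4775     0.7838     0.6406     0.6523]
  [   0.7287     1.5176     0.7281     0.8829]
  [   0.6769     0.8764     2.1874     1.1756]
  [   0.8887     0.9975     1.9723     2.9789]
x = (I − A)⁻¹ d = adj(I−A)·d / det(I−A), with det(I−A) = 0.19298125:
  x_L = (0.285125·550 + 0.151250·180 + 0.123625·550 + 0.125875·280) / 0.19298125 = 287.2825 / 0.19298125 ≈ 1488.65
  x_S = (0.140625·550 + 0.292875·180 + 0.140500·550 + 0.170375·280) / 0.19298125 = 255.04125 / 0.19298125 ≈ 1321.59
  x_T = (0.130625·550 + 0.169125·180 + 0.422125·550 + 0.226875·280) / 0.19298125 = 397.98 / 0.19298125 ≈ 2062.27
  x_G = (0.171500·550 + 0.192500·180 + 0.380625·550 + 0.574875·280) / 0.19298125 = 499.28375 / 0.19298125 ≈ 2587.21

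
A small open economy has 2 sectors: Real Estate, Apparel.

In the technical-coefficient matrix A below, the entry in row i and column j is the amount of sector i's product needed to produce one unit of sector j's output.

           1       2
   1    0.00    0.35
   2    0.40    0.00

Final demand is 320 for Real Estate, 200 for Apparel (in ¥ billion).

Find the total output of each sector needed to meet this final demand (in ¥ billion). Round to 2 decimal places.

I − A =
  [   1.00    -0.35]
  [  -0.40     1.00]
det(I−A) = (1.00)(1.00) − (-0.35)(-0.40) = 0.8600
adj(I−A) = [[1.00, 0.35], [0.40, 1.00]]
(I − A)⁻¹ = adj(I−A) / det(I−A) ≈
  [   1.1628     0.4070]
  [   0.4651     1.1628]
x = (I − A)⁻¹ d = adj(I−A)·d / det(I−A), with det(I−A) = 0.8600:
  x_1 = (1.00·320 + 0.35·200) / 0.8600 = 390.00 / 0.8600 ≈ 453.49
  x_2 = (0.40·320 + 1.00·200) / 0.8600 = 328.00 / 0.8600 ≈ 381.40

x_1 = 453.49, x_2 = 381.40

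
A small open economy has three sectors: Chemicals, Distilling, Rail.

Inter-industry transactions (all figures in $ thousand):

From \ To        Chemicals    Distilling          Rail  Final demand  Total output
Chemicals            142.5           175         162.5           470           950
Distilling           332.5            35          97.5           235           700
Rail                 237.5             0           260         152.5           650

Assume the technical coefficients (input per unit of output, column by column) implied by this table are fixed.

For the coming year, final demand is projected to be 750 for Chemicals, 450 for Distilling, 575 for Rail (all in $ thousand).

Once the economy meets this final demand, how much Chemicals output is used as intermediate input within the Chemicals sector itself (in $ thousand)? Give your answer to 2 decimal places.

z_CC = 269.70

Technical coefficients a_ij = z_ij / X_j:
  a_CC = 142.5/950 = 0.15, a_DC = 332.5/950 = 0.35, a_RC = 237.5/950 = 0.25
  a_CD = 175/700 = 0.25, a_DD = 35/700 = 0.05, a_RD = 0/700 = 0.00
  a_CR = 162.5/650 = 0.25, a_DR = 97.5/650 = 0.15, a_RR = 260/650 = 0.40
I − A =
  [   0.85    -0.25    -0.25]
  [  -0.35     0.95    -0.15]
  [  -0.25     0.00     0.60]
Cofactors of I−A, C_ij = (−1)^(i+j)·(minor ij) (rows/columns in the sector order above):
  C_11 = (0.95)(0.60) − (-0.15)(0.00) = 0.5700
  C_12 = −[(-0.35)(0.60) − (-0.15)(-0.25)] = 0.2475
  C_13 = (-0.35)(0.00) − (0.95)(-0.25) = 0.2375
  C_21 = −[(-0.25)(0.60) − (-0.25)(0.00)] = 0.1500
  C_22 = (0.85)(0.60) − (-0.25)(-0.25) = 0.4475
  C_23 = −[(0.85)(0.00) − (-0.25)(-0.25)] = 0.0625
  C_31 = (-0.25)(-0.15) − (-0.25)(0.95) = 0.2750
  C_32 = −[(0.85)(-0.15) − (-0.25)(-0.35)] = 0.2150
  C_33 = (0.85)(0.95) − (-0.25)(-0.35) = 0.7200
det(I−A) = Σ_j (I−A)_1j·C_1j = (0.85)(0.5700) + (-0.25)(0.2475) + (-0.25)(0.2375) = 0.36325
adj(I−A) = Cᵀ =
  [ 0.5700   0.1500   0.2750]
  [ 0.2475   0.4475   0.2150]
  [ 0.2375   0.0625   0.7200]
(I − A)⁻¹ = adj(I−A) / det(I−A) ≈
  [   1.5692     0.4129     0.7571]
  [   0.6813     1.2319     0.5919]
  [   0.6538     0.1721     1.9821]
First solve x = (I − A)⁻¹ d = adj(I−A)·d / det(I−A); in particular x_C = (0.5700·750 + 0.1500·450 + 0.2750·575) / 0.36325 = 653.125 / 0.36325 ≈ 1798.0041.
Intermediate flow from C to C: z_CC = a_CC · x_C = 0.15 × 653.125 / 0.36325 = 97.96875 / 0.36325 ≈ 269.70.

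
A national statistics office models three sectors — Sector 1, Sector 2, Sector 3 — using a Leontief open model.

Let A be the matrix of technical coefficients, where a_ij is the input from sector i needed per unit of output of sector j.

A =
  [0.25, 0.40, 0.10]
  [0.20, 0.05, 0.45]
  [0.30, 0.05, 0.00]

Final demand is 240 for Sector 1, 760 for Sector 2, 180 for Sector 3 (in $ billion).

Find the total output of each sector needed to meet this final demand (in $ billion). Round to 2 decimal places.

x_1 = 1089.78, x_2 = 1300.35, x_3 = 571.95

I − A =
  [   0.75    -0.40    -0.10]
  [  -0.20     0.95    -0.45]
  [  -0.30    -0.05     1.00]
Cofactors of I−A, C_ij = (−1)^(i+j)·(minor ij) (rows/columns in the sector order above):
  C_11 = (0.95)(1.00) − (-0.45)(-0.05) = 0.9275
  C_12 = −[(-0.20)(1.00) − (-0.45)(-0.30)] = 0.3350
  C_13 = (-0.20)(-0.05) − (0.95)(-0.30) = 0.2950
  C_21 = −[(-0.40)(1.00) − (-0.10)(-0.05)] = 0.4050
  C_22 = (0.75)(1.00) − (-0.10)(-0.30) = 0.7200
  C_23 = −[(0.75)(-0.05) − (-0.40)(-0.30)] = 0.1575
  C_31 = (-0.40)(-0.45) − (-0.10)(0.95) = 0.2750
  C_32 = −[(0.75)(-0.45) − (-0.10)(-0.20)] = 0.3575
  C_33 = (0.75)(0.95) − (-0.40)(-0.20) = 0.6325
det(I−A) = Σ_j (I−A)_1j·C_1j = (0.75)(0.9275) + (-0.40)(0.3350) + (-0.10)(0.2950) = 0.532125
adj(I−A) = Cᵀ =
  [ 0.9275   0.4050   0.2750]
  [ 0.3350   0.7200   0.3575]
  [ 0.2950   0.1575   0.6325]
(I − A)⁻¹ = adj(I−A) / det(I−A) ≈
  [   1.7430     0.7611     0.5168]
  [   0.6296     1.3531     0.6718]
  [   0.5544     0.2960     1.1886]
x = (I − A)⁻¹ d = adj(I−A)·d / det(I−A), with det(I−A) = 0.532125:
  x_1 = (0.9275·240 + 0.4050·760 + 0.2750·180) / 0.532125 = 579.90 / 0.532125 ≈ 1089.78
  x_2 = (0.3350·240 + 0.7200·760 + 0.3575·180) / 0.532125 = 691.95 / 0.532125 ≈ 1300.35
  x_3 = (0.2950·240 + 0.1575·760 + 0.6325·180) / 0.532125 = 304.35 / 0.532125 ≈ 571.95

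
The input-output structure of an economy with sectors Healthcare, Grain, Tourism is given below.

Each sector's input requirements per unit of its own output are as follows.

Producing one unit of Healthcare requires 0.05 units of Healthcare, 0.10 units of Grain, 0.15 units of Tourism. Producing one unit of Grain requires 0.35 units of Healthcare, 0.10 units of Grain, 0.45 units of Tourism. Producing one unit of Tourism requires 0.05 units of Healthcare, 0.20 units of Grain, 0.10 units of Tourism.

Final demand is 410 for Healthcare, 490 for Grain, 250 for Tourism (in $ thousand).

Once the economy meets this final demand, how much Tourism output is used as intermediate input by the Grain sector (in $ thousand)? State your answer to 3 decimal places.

z_TG = 364.852

I − A =
  [   0.95    -0.35    -0.05]
  [  -0.10     0.90    -0.20]
  [  -0.15    -0.45     0.90]
Cofactors of I−A, C_ij = (−1)^(i+j)·(minor ij) (rows/columns in the sector order above):
  C_11 = (0.90)(0.90) − (-0.20)(-0.45) = 0.7200
  C_12 = −[(-0.10)(0.90) − (-0.20)(-0.15)] = 0.1200
  C_13 = (-0.10)(-0.45) − (0.90)(-0.15) = 0.1800
  C_21 = −[(-0.35)(0.90) − (-0.05)(-0.45)] = 0.3375
  C_22 = (0.95)(0.90) − (-0.05)(-0.15) = 0.8475
  C_23 = −[(0.95)(-0.45) − (-0.35)(-0.15)] = 0.4800
  C_31 = (-0.35)(-0.20) − (-0.05)(0.90) = 0.1150
  C_32 = −[(0.95)(-0.20) − (-0.05)(-0.10)] = 0.1950
  C_33 = (0.95)(0.90) − (-0.35)(-0.10) = 0.8200
det(I−A) = Σ_j (I−A)_1j·C_1j = (0.95)(0.7200) + (-0.35)(0.1200) + (-0.05)(0.1800) = 0.6330
adj(I−A) = Cᵀ =
  [ 0.7200   0.3375   0.1150]
  [ 0.1200   0.8475   0.1950]
  [ 0.1800   0.4800   0.8200]
(I − A)⁻¹ = adj(I−A) / det(I−A) ≈
  [   1.1374     0.5332     0.1817]
  [   0.1896     1.3389     0.3081]
  [   0.2844     0.7583     1.2954]
First solve x = (I − A)⁻¹ d = adj(I−A)·d / det(I−A); in particular x_G = (0.1200·410 + 0.8475·490 + 0.1950·250) / 0.6330 = 513.225 / 0.6330 ≈ 810.78199.
Intermediate flow from T to G: z_TG = a_TG · x_G = 0.45 × 513.225 / 0.6330 = 230.95125 / 0.6330 ≈ 364.852.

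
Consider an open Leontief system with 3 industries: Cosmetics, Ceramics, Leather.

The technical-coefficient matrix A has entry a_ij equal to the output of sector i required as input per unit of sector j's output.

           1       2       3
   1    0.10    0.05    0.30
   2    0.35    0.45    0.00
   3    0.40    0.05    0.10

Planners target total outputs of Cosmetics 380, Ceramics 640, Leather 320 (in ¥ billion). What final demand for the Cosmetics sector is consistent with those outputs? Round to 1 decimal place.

d_1 = 214.0

I − A =
  [   0.90    -0.05    -0.30]
  [  -0.35     0.55     0.00]
  [  -0.40    -0.05     0.90]
d = (I − A) x:
  d_1 = (+0.90)·380 + (-0.05)·640 + (-0.30)·320 = 214.0
  d_2 = (-0.35)·380 + (+0.55)·640 + (+0.00)·320 = 219.0
  d_3 = (-0.40)·380 + (-0.05)·640 + (+0.90)·320 = 104.0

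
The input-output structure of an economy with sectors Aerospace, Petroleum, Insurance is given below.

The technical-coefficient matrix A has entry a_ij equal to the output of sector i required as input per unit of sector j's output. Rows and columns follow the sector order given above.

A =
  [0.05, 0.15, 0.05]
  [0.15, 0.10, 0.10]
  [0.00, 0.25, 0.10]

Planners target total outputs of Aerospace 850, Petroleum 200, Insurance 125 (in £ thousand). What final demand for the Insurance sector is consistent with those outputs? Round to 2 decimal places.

I − A =
  [   0.95    -0.15    -0.05]
  [  -0.15     0.90    -0.10]
  [   0.00    -0.25     0.90]
d = (I − A) x:
  d_A = (+0.95)·850 + (-0.15)·200 + (-0.05)·125 = 771.25
  d_P = (-0.15)·850 + (+0.90)·200 + (-0.10)·125 = 40.00
  d_I = (+0.00)·850 + (-0.25)·200 + (+0.90)·125 = 62.50

d_I = 62.50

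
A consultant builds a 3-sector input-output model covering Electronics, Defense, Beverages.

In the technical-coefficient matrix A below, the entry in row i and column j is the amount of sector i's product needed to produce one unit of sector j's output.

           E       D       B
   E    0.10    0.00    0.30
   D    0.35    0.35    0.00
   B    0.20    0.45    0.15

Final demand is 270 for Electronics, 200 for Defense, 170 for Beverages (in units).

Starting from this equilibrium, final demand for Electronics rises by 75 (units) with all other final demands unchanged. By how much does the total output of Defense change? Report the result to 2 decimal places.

Δx_D = 54.29

I − A =
  [   0.90     0.00    -0.30]
  [  -0.35     0.65     0.00]
  [  -0.20    -0.45     0.85]
Cofactors of I−A, C_ij = (−1)^(i+j)·(minor ij) (rows/columns in the sector order above):
  C_11 = (0.65)(0.85) − (0.00)(-0.45) = 0.5525
  C_12 = −[(-0.35)(0.85) − (0.00)(-0.20)] = 0.2975
  C_13 = (-0.35)(-0.45) − (0.65)(-0.20) = 0.2875
  C_21 = −[(0.00)(0.85) − (-0.30)(-0.45)] = 0.1350
  C_22 = (0.90)(0.85) − (-0.30)(-0.20) = 0.7050
  C_23 = −[(0.90)(-0.45) − (0.00)(-0.20)] = 0.4050
  C_31 = (0.00)(0.00) − (-0.30)(0.65) = 0.1950
  C_32 = −[(0.90)(0.00) − (-0.30)(-0.35)] = 0.1050
  C_33 = (0.90)(0.65) − (0.00)(-0.35) = 0.5850
det(I−A) = Σ_j (I−A)_1j·C_1j = (0.90)(0.5525) + (0.00)(0.2975) + (-0.30)(0.2875) = 0.4110
adj(I−A) = Cᵀ =
  [ 0.5525   0.1350   0.1950]
  [ 0.2975   0.7050   0.1050]
  [ 0.2875   0.4050   0.5850]
(I − A)⁻¹ = adj(I−A) / det(I−A) ≈
  [   1.3443     0.3285     0.4745]
  [   0.7238     1.7153     0.2555]
  [   0.6995     0.9854     1.4234]
Δx = (I − A)⁻¹ Δd with Δd having +75 in the Electronics component and 0 elsewhere.
So Δx_D = L_DE · (+75), where L_DE = adj(I−A)_DE / det(I−A) = 0.2975 / 0.4110.
Δx_D = 0.2975 × (+75) / 0.4110 = 22.3125 / 0.4110 ≈ 54.29.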